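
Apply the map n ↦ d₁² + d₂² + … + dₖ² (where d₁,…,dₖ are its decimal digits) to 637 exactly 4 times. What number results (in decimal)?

10

637 → 6² + 3² + 7² = 36 + 9 + 49 = 94
94 → 9² + 4² = 81 + 16 = 97
97 → 9² + 7² = 81 + 49 = 130
130 → 1² + 3² + 0² = 1 + 9 + 0 = 10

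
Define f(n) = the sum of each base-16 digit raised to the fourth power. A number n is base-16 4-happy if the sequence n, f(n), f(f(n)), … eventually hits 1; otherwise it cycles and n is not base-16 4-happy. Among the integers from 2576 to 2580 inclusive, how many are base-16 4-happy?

2576: 2576 → 10001 → 2419 → 9043 → 803 → 178 → 14657 → 6899 → 60707 → 67074 → 1313 → 642 → 4128 → 17 → 2 → 16 → 1  — base-16 4-happy
2577: 2577 → 10002 → 2434 → 10673 → 21219 → 39138 → 49089 → 86003 → 101588 → 53650 → 35139 → 10994 → 60657 → 109778 → 59314 → 55474 → 47314 → 47314  — not base-16 4-happy
2578: 2578 → 10017 → 2434 → 10673 → 21219 → 39138 → 49089 → 86003 → 101588 → 53650 → 35139 → 10994 → 60657 → 109778 → 59314 → 55474 → 47314 → 47314  — not base-16 4-happy
2579: 2579 → 10082 → 3729 → 44978 → 75282 → 1330 → 722 → 28593 → 66563 → 338 → 642 → 4128 → 17 → 2 → 16 → 1  — base-16 4-happy
2580: 2580 → 10257 → 4114 → 18 → 17 → 2 → 16 → 1  — base-16 4-happy
base-16 4-happy: 2576, 2579, 2580

3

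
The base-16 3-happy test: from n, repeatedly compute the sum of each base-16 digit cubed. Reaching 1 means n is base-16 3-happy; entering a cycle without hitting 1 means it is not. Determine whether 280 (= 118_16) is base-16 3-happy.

280 = (1,1,8)_16 → 1³ + 1³ + 8³ = 1 + 1 + 512 = 514
514 = (2,0,2)_16 → 2³ + 0³ + 2³ = 8 + 0 + 8 = 16
16 = (1,0)_16 → 1³ + 0³ = 1 + 0 = 1  — reached 1.

base-16 3-happy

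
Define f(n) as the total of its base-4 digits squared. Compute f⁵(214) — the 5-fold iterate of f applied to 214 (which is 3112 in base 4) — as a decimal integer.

4

214 = (3,1,1,2)_4 → 3² + 1² + 1² + 2² = 9 + 1 + 1 + 4 = 15
15 = (3,3)_4 → 3² + 3² = 9 + 9 = 18
18 = (1,0,2)_4 → 1² + 0² + 2² = 1 + 0 + 4 = 5
5 = (1,1)_4 → 1² + 1² = 1 + 1 = 2
2 = (2)_4 → 2² = 4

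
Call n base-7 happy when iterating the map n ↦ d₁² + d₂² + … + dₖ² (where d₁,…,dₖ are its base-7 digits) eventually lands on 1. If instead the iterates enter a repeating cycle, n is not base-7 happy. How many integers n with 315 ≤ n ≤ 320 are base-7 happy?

315: 315 → 45 → 45  (repeats 45)
316: 316 → 46 → 52 → 10 → 10  (repeats 10)
317: 317 → 49 → 1  (reaches 1)
318: 318 → 54 → 26 → 34 → 52 → 10 → 10  (repeats 10)
319: 319 → 61 → 27 → 45 → 45  (repeats 45)
320: 320 → 70 → 10 → 10  (repeats 10)
base-7 happy: 317

1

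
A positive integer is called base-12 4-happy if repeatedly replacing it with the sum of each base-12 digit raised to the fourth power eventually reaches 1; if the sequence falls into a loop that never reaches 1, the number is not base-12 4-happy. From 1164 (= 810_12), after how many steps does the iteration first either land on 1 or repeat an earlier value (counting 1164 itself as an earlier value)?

1164 = (8,1,0)_12 → 4097
4097 = (2,4,5,5)_12 → 1522
1522 = (10,6,10)_12 → 21296
21296 = (1,0,3,10,8)_12 → 14178
14178 = (8,2,5,6)_12 → 6033
6033 = (3,5,10,9)_12 → 17267
17267 = (9,11,10,11)_12 → 45843
45843 = (2,2,6,4,3)_12 → 1665
1665 = (11,6,9)_12 → 22498
22498 = (1,1,0,2,10)_12 → 10018
10018 = (5,9,6,10)_12 → 18482
18482 = (10,8,4,2)_12 → 14368
14368 = (8,3,9,4)_12 → 10994
10994 = (6,4,4,2)_12 → 1824
1824 = (1,0,8,0)_12 → 4097  — 4097 repeats.
That took 15 steps.

15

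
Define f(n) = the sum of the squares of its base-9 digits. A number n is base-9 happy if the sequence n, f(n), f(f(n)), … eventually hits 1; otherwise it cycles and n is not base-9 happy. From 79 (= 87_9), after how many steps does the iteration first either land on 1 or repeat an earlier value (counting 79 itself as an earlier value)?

79 = (8,7)_9 → 8² + 7² = 113
113 = (1,3,5)_9 → 1² + 3² + 5² = 35
35 = (3,8)_9 → 3² + 8² = 73
73 = (8,1)_9 → 8² + 1² = 65
65 = (7,2)_9 → 7² + 2² = 53
53 = (5,8)_9 → 5² + 8² = 89
89 = (1,0,8)_9 → 1² + 0² + 8² = 65  — 65 repeats.
That took 7 steps.

7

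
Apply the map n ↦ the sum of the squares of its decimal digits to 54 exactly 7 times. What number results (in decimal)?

54 → 5² + 4² = 41
41 → 4² + 1² = 17
17 → 1² + 7² = 50
50 → 5² + 0² = 25
25 → 2² + 5² = 29
29 → 2² + 9² = 85
85 → 8² + 5² = 89

89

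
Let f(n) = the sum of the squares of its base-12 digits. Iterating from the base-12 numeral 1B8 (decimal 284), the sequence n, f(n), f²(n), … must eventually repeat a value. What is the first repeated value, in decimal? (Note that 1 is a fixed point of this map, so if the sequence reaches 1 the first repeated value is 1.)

5

284 = (1,11,8)_12 → 1² + 11² + 8² = 186
186 = (1,3,6)_12 → 1² + 3² + 6² = 46
46 = (3,10)_12 → 3² + 10² = 109
109 = (9,1)_12 → 9² + 1² = 82
82 = (6,10)_12 → 6² + 10² = 136
136 = (11,4)_12 → 11² + 4² = 137
137 = (11,5)_12 → 11² + 5² = 146
146 = (1,0,2)_12 → 1² + 0² + 2² = 5
5 = (5)_12 → 5² = 25
25 = (2,1)_12 → 2² + 1² = 5  — 5 already appeared earlier.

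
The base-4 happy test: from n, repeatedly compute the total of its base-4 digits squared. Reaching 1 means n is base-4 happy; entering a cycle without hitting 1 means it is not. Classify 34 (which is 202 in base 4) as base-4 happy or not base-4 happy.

base-4 happy

34 = (2,0,2)_4 → 2² + 0² + 2² = 4 + 0 + 4 = 8
8 = (2,0)_4 → 2² + 0² = 4 + 0 = 4
4 = (1,0)_4 → 1² + 0² = 1 + 0 = 1  — reached 1.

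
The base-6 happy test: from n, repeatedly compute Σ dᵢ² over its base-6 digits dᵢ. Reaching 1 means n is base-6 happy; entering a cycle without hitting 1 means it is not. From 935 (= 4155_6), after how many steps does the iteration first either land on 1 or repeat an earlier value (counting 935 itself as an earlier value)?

935 = (4,1,5,5)_6 → 4² + 1² + 5² + 5² = 16 + 1 + 25 + 25 = 67
67 = (1,5,1)_6 → 1² + 5² + 1² = 1 + 25 + 1 = 27
27 = (4,3)_6 → 4² + 3² = 16 + 9 = 25
25 = (4,1)_6 → 4² + 1² = 16 + 1 = 17
17 = (2,5)_6 → 2² + 5² = 4 + 25 = 29
29 = (4,5)_6 → 4² + 5² = 16 + 25 = 41
41 = (1,0,5)_6 → 1² + 0² + 5² = 1 + 0 + 25 = 26
26 = (4,2)_6 → 4² + 2² = 16 + 4 = 20
20 = (3,2)_6 → 3² + 2² = 9 + 4 = 13
13 = (2,1)_6 → 2² + 1² = 4 + 1 = 5
5 = (5)_6 → 5² = 25  — 25 repeats.
That took 11 steps.

11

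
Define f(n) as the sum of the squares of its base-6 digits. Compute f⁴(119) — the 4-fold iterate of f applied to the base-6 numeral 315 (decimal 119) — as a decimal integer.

119 = (3,1,5)_6 → 3² + 1² + 5² = 35
35 = (5,5)_6 → 5² + 5² = 50
50 = (1,2,2)_6 → 1² + 2² + 2² = 9
9 = (1,3)_6 → 1² + 3² = 10

10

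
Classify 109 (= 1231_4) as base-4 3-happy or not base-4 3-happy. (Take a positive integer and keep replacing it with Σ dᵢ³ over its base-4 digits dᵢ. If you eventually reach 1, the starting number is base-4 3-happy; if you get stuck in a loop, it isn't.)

base-4 3-happy

109 = (1,2,3,1)_4 → 37
37 = (2,1,1)_4 → 10
10 = (2,2)_4 → 16
16 = (1,0,0)_4 → 1  — reached 1.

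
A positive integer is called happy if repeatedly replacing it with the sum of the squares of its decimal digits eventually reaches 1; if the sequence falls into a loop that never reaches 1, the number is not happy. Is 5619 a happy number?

not happy

5619 → 5² + 6² + 1² + 9² = 143
143 → 1² + 4² + 3² = 26
26 → 2² + 6² = 40
40 → 4² + 0² = 16
16 → 1² + 6² = 37
37 → 3² + 7² = 58
58 → 5² + 8² = 89
89 → 8² + 9² = 145
145 → 1² + 4² + 5² = 42
42 → 4² + 2² = 20
20 → 2² + 0² = 4
4 → 4² = 16  — 16 already seen; the sequence cycles without reaching 1.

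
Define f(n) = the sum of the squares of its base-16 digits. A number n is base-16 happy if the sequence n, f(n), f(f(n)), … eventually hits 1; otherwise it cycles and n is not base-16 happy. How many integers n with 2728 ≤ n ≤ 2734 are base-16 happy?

2728: 2728 → 264 → 65 → 17 → 2 → 4 → 16 → 1  — base-16 happy
2729: 2729 → 281 → 83 → 34 → 8 → 64 → 16 → 1  — base-16 happy
2730: 2730 → 300 → 149 → 106 → 136 → 128 → 64 → 16 → 1  — base-16 happy
2731: 2731 → 321 → 18 → 5 → 25 → 82 → 29 → 170 → 200 → 208 → 169 → 181 → 146 → 85 → 50 → 13 → 169  — not base-16 happy
2732: 2732 → 344 → 90 → 125 → 218 → 269 → 170 → 200 → 208 → 169 → 181 → 146 → 85 → 50 → 13 → 169  — not base-16 happy
2733: 2733 → 369 → 51 → 18 → 5 → 25 → 82 → 29 → 170 → 200 → 208 → 169 → 181 → 146 → 85 → 50 → 13 → 169  — not base-16 happy
2734: 2734 → 396 → 209 → 170 → 200 → 208 → 169 → 181 → 146 → 85 → 50 → 13 → 169  — not base-16 happy
base-16 happy: 2728, 2729, 2730

3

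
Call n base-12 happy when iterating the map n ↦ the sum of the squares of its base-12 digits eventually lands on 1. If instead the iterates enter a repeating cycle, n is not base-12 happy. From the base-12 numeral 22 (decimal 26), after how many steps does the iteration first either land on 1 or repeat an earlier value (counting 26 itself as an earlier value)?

10

26 = (2,2)_12 → 8
8 = (8)_12 → 64
64 = (5,4)_12 → 41
41 = (3,5)_12 → 34
34 = (2,10)_12 → 104
104 = (8,8)_12 → 128
128 = (10,8)_12 → 164
164 = (1,1,8)_12 → 66
66 = (5,6)_12 → 61
61 = (5,1)_12 → 26  — 26 repeats.
That took 10 steps.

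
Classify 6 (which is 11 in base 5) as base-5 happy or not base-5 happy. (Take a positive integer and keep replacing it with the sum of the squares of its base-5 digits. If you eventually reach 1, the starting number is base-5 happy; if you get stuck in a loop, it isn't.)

not base-5 happy

6 = (1,1)_5 → 1² + 1² = 1 + 1 = 2
2 = (2)_5 → 2² = 4
4 = (4)_5 → 4² = 16
16 = (3,1)_5 → 3² + 1² = 9 + 1 = 10
10 = (2,0)_5 → 2² + 0² = 4 + 0 = 4  — 4 already seen; the sequence cycles without reaching 1.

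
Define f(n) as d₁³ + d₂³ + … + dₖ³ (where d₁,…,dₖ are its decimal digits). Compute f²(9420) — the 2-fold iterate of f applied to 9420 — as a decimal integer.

9420 → 9³ + 4³ + 2³ + 0³ = 801
801 → 8³ + 0³ + 1³ = 513

513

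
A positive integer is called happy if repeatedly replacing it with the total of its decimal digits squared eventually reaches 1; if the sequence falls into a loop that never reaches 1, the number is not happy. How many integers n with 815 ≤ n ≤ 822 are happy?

2

815: 815 → 90 → 81 → 65 → 61 → 37 → 58 → 89 → 145 → 42 → 20 → 4 → 16 → 37  — not happy
816: 816 → 101 → 2 → 4 → 16 → 37 → 58 → 89 → 145 → 42 → 20 → 4  — not happy
817: 817 → 114 → 18 → 65 → 61 → 37 → 58 → 89 → 145 → 42 → 20 → 4 → 16 → 37  — not happy
818: 818 → 129 → 86 → 100 → 1  — happy
819: 819 → 146 → 53 → 34 → 25 → 29 → 85 → 89 → 145 → 42 → 20 → 4 → 16 → 37 → 58 → 89  — not happy
820: 820 → 68 → 100 → 1  — happy
821: 821 → 69 → 117 → 51 → 26 → 40 → 16 → 37 → 58 → 89 → 145 → 42 → 20 → 4 → 16  — not happy
822: 822 → 72 → 53 → 34 → 25 → 29 → 85 → 89 → 145 → 42 → 20 → 4 → 16 → 37 → 58 → 89  — not happy
happy: 818, 820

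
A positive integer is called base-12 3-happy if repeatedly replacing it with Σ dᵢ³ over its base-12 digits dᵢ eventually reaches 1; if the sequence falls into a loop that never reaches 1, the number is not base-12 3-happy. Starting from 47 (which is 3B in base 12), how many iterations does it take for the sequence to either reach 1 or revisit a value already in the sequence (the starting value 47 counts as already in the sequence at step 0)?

11

47 = (3,11)_12 → 3³ + 11³ = 1358
1358 = (9,5,2)_12 → 9³ + 5³ + 2³ = 862
862 = (5,11,10)_12 → 5³ + 11³ + 10³ = 2456
2456 = (1,5,0,8)_12 → 1³ + 5³ + 0³ + 8³ = 638
638 = (4,5,2)_12 → 4³ + 5³ + 2³ = 197
197 = (1,4,5)_12 → 1³ + 4³ + 5³ = 190
190 = (1,3,10)_12 → 1³ + 3³ + 10³ = 1028
1028 = (7,1,8)_12 → 7³ + 1³ + 8³ = 856
856 = (5,11,4)_12 → 5³ + 11³ + 4³ = 1520
1520 = (10,6,8)_12 → 10³ + 6³ + 8³ = 1728
1728 = (1,0,0,0)_12 → 1³ + 0³ + 0³ + 0³ = 1  — reached 1.
That took 11 steps.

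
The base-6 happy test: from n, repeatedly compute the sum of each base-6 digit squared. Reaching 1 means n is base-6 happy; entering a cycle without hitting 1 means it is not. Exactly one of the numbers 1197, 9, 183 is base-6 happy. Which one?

1197: 1197 → 44 → 6 → 1  — reaches 1 (base-6 happy)
9: 9 → 10 → 17 → 29 → 41 → 26 → 20 → 13 → 5 → 25 → 17  — repeats 17 (not base-6 happy)
183: 183 → 34 → 41 → 26 → 20 → 13 → 5 → 25 → 17 → 29 → 41  — repeats 41 (not base-6 happy)

1197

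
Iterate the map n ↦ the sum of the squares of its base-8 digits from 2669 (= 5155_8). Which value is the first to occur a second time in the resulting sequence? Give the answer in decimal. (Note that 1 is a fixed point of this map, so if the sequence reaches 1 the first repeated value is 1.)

2669 = (5,1,5,5)_8 → 5² + 1² + 5² + 5² = 25 + 1 + 25 + 25 = 76
76 = (1,1,4)_8 → 1² + 1² + 4² = 1 + 1 + 16 = 18
18 = (2,2)_8 → 2² + 2² = 4 + 4 = 8
8 = (1,0)_8 → 1² + 0² = 1 + 0 = 1  — reached the fixed point 1.
1 → 1, so 1 is the first repeated value.

1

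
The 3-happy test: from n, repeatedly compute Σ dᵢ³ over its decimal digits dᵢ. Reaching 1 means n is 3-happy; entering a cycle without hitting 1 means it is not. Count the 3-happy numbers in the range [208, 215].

1

208: 208 → 520 → 133 → 55 → 250 → 133  — not 3-happy
209: 209 → 737 → 713 → 371 → 371  — not 3-happy
210: 210 → 9 → 729 → 1080 → 513 → 153 → 153  — not 3-happy
211: 211 → 10 → 1  — 3-happy
212: 212 → 17 → 344 → 155 → 251 → 134 → 92 → 737 → 713 → 371 → 371  — not 3-happy
213: 213 → 36 → 243 → 99 → 1458 → 702 → 351 → 153 → 153  — not 3-happy
214: 214 → 73 → 370 → 370  — not 3-happy
215: 215 → 134 → 92 → 737 → 713 → 371 → 371  — not 3-happy
3-happy: 211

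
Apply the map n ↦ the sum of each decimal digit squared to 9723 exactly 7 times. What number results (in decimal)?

9723 → 143
143 → 26
26 → 40
40 → 16
16 → 37
37 → 58
58 → 89

89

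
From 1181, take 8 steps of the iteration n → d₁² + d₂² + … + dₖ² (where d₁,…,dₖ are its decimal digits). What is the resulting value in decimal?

16

1181 → 1² + 1² + 8² + 1² = 67
67 → 6² + 7² = 85
85 → 8² + 5² = 89
89 → 8² + 9² = 145
145 → 1² + 4² + 5² = 42
42 → 4² + 2² = 20
20 → 2² + 0² = 4
4 → 4² = 16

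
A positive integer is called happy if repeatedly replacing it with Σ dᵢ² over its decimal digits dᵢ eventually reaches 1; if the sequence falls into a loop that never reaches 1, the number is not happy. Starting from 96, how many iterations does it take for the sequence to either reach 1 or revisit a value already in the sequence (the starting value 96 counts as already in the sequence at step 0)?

96 → 9² + 6² = 117
117 → 1² + 1² + 7² = 51
51 → 5² + 1² = 26
26 → 2² + 6² = 40
40 → 4² + 0² = 16
16 → 1² + 6² = 37
37 → 3² + 7² = 58
58 → 5² + 8² = 89
89 → 8² + 9² = 145
145 → 1² + 4² + 5² = 42
42 → 4² + 2² = 20
20 → 2² + 0² = 4
4 → 4² = 16  — 16 repeats.
That took 13 steps.

13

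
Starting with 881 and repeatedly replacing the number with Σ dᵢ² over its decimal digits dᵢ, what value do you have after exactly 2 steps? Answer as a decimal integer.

86

881 → 8² + 8² + 1² = 129
129 → 1² + 2² + 9² = 86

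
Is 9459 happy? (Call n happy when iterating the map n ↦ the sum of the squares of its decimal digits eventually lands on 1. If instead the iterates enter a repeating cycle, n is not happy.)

happy

9459 → 9² + 4² + 5² + 9² = 203
203 → 2² + 0² + 3² = 13
13 → 1² + 3² = 10
10 → 1² + 0² = 1  — reached 1.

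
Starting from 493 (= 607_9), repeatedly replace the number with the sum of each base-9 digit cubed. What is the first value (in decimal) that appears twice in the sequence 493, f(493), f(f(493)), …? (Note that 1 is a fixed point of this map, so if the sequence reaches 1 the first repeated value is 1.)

493 = (6,0,7)_9 → 6³ + 0³ + 7³ = 559
559 = (6,8,1)_9 → 6³ + 8³ + 1³ = 729
729 = (1,0,0,0)_9 → 1³ + 0³ + 0³ + 0³ = 1  — reached the fixed point 1.
1 → 1, so 1 is the first repeated value.

1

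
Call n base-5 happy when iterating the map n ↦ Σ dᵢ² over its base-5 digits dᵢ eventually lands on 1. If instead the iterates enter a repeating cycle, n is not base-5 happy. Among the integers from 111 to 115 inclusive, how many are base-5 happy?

111: 111 → 21 → 17 → 13 → 13  (repeats 13)
112: 112 → 24 → 32 → 6 → 2 → 4 → 16 → 10 → 4  (repeats 4)
113: 113 → 29 → 17 → 13 → 13  (repeats 13)
114: 114 → 36 → 6 → 2 → 4 → 16 → 10 → 4  (repeats 4)
115: 115 → 25 → 1  (reaches 1)
base-5 happy: 115

1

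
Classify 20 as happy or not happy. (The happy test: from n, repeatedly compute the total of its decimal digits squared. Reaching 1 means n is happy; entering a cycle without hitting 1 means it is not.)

20 → 2² + 0² = 4
4 → 4² = 16
16 → 1² + 6² = 37
37 → 3² + 7² = 58
58 → 5² + 8² = 89
89 → 8² + 9² = 145
145 → 1² + 4² + 5² = 42
42 → 4² + 2² = 20  — 20 already seen; the sequence cycles without reaching 1.

not happy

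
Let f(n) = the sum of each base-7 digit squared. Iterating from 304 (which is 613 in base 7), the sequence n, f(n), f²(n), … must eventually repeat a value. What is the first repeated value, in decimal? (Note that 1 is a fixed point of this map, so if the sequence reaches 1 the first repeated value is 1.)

304 = (6,1,3)_7 → 6² + 1² + 3² = 36 + 1 + 9 = 46
46 = (6,4)_7 → 6² + 4² = 36 + 16 = 52
52 = (1,0,3)_7 → 1² + 0² + 3² = 1 + 0 + 9 = 10
10 = (1,3)_7 → 1² + 3² = 1 + 9 = 10  — 10 already appeared earlier.

10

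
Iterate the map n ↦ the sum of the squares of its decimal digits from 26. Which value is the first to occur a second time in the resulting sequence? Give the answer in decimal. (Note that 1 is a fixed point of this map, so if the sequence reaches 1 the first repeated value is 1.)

26 → 2² + 6² = 4 + 36 = 40
40 → 4² + 0² = 16 + 0 = 16
16 → 1² + 6² = 1 + 36 = 37
37 → 3² + 7² = 9 + 49 = 58
58 → 5² + 8² = 25 + 64 = 89
89 → 8² + 9² = 64 + 81 = 145
145 → 1² + 4² + 5² = 1 + 16 + 25 = 42
42 → 4² + 2² = 16 + 4 = 20
20 → 2² + 0² = 4 + 0 = 4
4 → 4² = 16  — 16 already appeared earlier.

16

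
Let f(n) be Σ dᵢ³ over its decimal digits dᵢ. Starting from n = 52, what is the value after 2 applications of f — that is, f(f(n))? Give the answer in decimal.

55

52 → 5³ + 2³ = 133
133 → 1³ + 3³ + 3³ = 55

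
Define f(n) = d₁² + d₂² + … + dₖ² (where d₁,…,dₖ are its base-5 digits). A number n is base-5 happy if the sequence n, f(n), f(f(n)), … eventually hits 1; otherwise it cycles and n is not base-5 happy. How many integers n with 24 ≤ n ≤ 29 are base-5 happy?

24: 24 → 32 → 6 → 2 → 4 → 16 → 10 → 4  (repeats 4)
25: 25 → 1  (reaches 1)
26: 26 → 2 → 4 → 16 → 10 → 4  (repeats 4)
27: 27 → 5 → 1  (reaches 1)
28: 28 → 10 → 4 → 16 → 10  (repeats 10)
29: 29 → 17 → 13 → 13  (repeats 13)
base-5 happy: 25, 27

2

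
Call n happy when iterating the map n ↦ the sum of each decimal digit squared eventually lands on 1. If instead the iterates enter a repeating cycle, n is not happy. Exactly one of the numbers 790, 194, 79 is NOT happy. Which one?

790: 790 → 130 → 10 → 1  — reaches 1 (happy)
194: 194 → 98 → 145 → 42 → 20 → 4 → 16 → 37 → 58 → 89 → 145  — repeats 145 (not happy)
79: 79 → 130 → 10 → 1  — reaches 1 (happy)

194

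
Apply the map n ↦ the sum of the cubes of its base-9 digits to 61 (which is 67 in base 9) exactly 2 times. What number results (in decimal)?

61 = (6,7)_9 → 6³ + 7³ = 559
559 = (6,8,1)_9 → 6³ + 8³ + 1³ = 729

729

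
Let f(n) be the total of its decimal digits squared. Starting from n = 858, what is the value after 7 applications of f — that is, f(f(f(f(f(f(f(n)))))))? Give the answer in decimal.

858 → 8² + 5² + 8² = 64 + 25 + 64 = 153
153 → 1² + 5² + 3² = 1 + 25 + 9 = 35
35 → 3² + 5² = 9 + 25 = 34
34 → 3² + 4² = 9 + 16 = 25
25 → 2² + 5² = 4 + 25 = 29
29 → 2² + 9² = 4 + 81 = 85
85 → 8² + 5² = 64 + 25 = 89

89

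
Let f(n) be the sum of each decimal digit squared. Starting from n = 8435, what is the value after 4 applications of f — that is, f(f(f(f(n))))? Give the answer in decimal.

61

8435 → 8² + 4² + 3² + 5² = 114
114 → 1² + 1² + 4² = 18
18 → 1² + 8² = 65
65 → 6² + 5² = 61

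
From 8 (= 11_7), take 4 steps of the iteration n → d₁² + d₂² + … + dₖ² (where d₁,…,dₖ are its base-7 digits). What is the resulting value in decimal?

8

8 = (1,1)_7 → 1² + 1² = 1 + 1 = 2
2 = (2)_7 → 2² = 4
4 = (4)_7 → 4² = 16
16 = (2,2)_7 → 2² + 2² = 4 + 4 = 8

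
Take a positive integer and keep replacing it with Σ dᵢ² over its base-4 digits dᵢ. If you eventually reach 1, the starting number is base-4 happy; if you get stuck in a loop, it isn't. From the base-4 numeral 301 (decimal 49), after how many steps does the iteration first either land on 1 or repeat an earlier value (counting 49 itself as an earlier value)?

49 = (3,0,1)_4 → 3² + 0² + 1² = 9 + 0 + 1 = 10
10 = (2,2)_4 → 2² + 2² = 4 + 4 = 8
8 = (2,0)_4 → 2² + 0² = 4 + 0 = 4
4 = (1,0)_4 → 1² + 0² = 1 + 0 = 1  — reached 1.
That took 4 steps.

4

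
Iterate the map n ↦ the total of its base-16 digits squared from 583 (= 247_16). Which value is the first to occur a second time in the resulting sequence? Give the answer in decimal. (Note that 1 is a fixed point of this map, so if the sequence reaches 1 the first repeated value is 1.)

583 = (2,4,7)_16 → 69
69 = (4,5)_16 → 41
41 = (2,9)_16 → 85
85 = (5,5)_16 → 50
50 = (3,2)_16 → 13
13 = (13)_16 → 169
169 = (10,9)_16 → 181
181 = (11,5)_16 → 146
146 = (9,2)_16 → 85  — 85 already appeared earlier.

85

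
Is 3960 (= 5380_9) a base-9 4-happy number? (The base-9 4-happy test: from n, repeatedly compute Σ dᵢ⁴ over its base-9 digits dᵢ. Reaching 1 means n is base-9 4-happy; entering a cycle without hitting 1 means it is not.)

not base-9 4-happy

3960 = (5,3,8,0)_9 → 5⁴ + 3⁴ + 8⁴ + 0⁴ = 625 + 81 + 4096 + 0 = 4802
4802 = (6,5,2,5)_9 → 6⁴ + 5⁴ + 2⁴ + 5⁴ = 1296 + 625 + 16 + 625 = 2562
2562 = (3,4,5,6)_9 → 3⁴ + 4⁴ + 5⁴ + 6⁴ = 81 + 256 + 625 + 1296 = 2258
2258 = (3,0,7,8)_9 → 3⁴ + 0⁴ + 7⁴ + 8⁴ = 81 + 0 + 2401 + 4096 = 6578
6578 = (1,0,0,1,8)_9 → 1⁴ + 0⁴ + 0⁴ + 1⁴ + 8⁴ = 1 + 0 + 0 + 1 + 4096 = 4098
4098 = (5,5,5,3)_9 → 5⁴ + 5⁴ + 5⁴ + 3⁴ = 625 + 625 + 625 + 81 = 1956
1956 = (2,6,1,3)_9 → 2⁴ + 6⁴ + 1⁴ + 3⁴ = 16 + 1296 + 1 + 81 = 1394
1394 = (1,8,1,8)_9 → 1⁴ + 8⁴ + 1⁴ + 8⁴ = 1 + 4096 + 1 + 4096 = 8194
8194 = (1,2,2,1,4)_9 → 1⁴ + 2⁴ + 2⁴ + 1⁴ + 4⁴ = 1 + 16 + 16 + 1 + 256 = 290
290 = (3,5,2)_9 → 3⁴ + 5⁴ + 2⁴ = 81 + 625 + 16 = 722
722 = (8,8,2)_9 → 8⁴ + 8⁴ + 2⁴ = 4096 + 4096 + 16 = 8208
8208 = (1,2,2,3,0)_9 → 1⁴ + 2⁴ + 2⁴ + 3⁴ + 0⁴ = 1 + 16 + 16 + 81 + 0 = 114
114 = (1,3,6)_9 → 1⁴ + 3⁴ + 6⁴ = 1 + 81 + 1296 = 1378
1378 = (1,8,0,1)_9 → 1⁴ + 8⁴ + 0⁴ + 1⁴ = 1 + 4096 + 0 + 1 = 4098  — 4098 already seen; the sequence cycles without reaching 1.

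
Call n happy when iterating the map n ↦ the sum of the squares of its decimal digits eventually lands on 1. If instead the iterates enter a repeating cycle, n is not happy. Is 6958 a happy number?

6958 → 206
206 → 40
40 → 16
16 → 37
37 → 58
58 → 89
89 → 145
145 → 42
42 → 20
20 → 4
4 → 16  — 16 already seen; the sequence cycles without reaching 1.

not happy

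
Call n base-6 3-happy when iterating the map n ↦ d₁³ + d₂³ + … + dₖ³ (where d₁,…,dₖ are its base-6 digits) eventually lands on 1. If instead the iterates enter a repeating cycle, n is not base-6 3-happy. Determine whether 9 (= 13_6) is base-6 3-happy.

not base-6 3-happy

9 = (1,3)_6 → 28
28 = (4,4)_6 → 128
128 = (3,3,2)_6 → 62
62 = (1,4,2)_6 → 73
73 = (2,0,1)_6 → 9  — 9 already seen; the sequence cycles without reaching 1.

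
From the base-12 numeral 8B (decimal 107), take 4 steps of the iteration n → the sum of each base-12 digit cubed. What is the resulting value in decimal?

107 = (8,11)_12 → 8³ + 11³ = 512 + 1331 = 1843
1843 = (1,0,9,7)_12 → 1³ + 0³ + 9³ + 7³ = 1 + 0 + 729 + 343 = 1073
1073 = (7,5,5)_12 → 7³ + 5³ + 5³ = 343 + 125 + 125 = 593
593 = (4,1,5)_12 → 4³ + 1³ + 5³ = 64 + 1 + 125 = 190

190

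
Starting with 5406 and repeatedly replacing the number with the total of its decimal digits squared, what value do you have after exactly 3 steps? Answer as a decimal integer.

5406 → 5² + 4² + 0² + 6² = 25 + 16 + 0 + 36 = 77
77 → 7² + 7² = 49 + 49 = 98
98 → 9² + 8² = 81 + 64 = 145

145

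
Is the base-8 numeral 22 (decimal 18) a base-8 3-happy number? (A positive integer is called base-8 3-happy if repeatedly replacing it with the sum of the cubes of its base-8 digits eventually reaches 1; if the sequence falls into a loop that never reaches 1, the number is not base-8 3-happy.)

18 = (2,2)_8 → 2³ + 2³ = 16
16 = (2,0)_8 → 2³ + 0³ = 8
8 = (1,0)_8 → 1³ + 0³ = 1  — reached 1.

base-8 3-happy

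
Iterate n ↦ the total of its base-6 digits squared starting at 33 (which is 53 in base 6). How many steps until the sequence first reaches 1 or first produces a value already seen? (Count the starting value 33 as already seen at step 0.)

10

33 = (5,3)_6 → 5² + 3² = 25 + 9 = 34
34 = (5,4)_6 → 5² + 4² = 25 + 16 = 41
41 = (1,0,5)_6 → 1² + 0² + 5² = 1 + 0 + 25 = 26
26 = (4,2)_6 → 4² + 2² = 16 + 4 = 20
20 = (3,2)_6 → 3² + 2² = 9 + 4 = 13
13 = (2,1)_6 → 2² + 1² = 4 + 1 = 5
5 = (5)_6 → 5² = 25
25 = (4,1)_6 → 4² + 1² = 16 + 1 = 17
17 = (2,5)_6 → 2² + 5² = 4 + 25 = 29
29 = (4,5)_6 → 4² + 5² = 16 + 25 = 41  — 41 repeats.
That took 10 steps.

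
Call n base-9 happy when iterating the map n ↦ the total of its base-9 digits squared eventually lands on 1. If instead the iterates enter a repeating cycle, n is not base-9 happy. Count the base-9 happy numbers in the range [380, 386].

380: 380 → 56 → 40 → 32 → 34 → 58 → 52 → 74 → 68 → 74  — not base-9 happy
381: 381 → 61 → 85 → 17 → 65 → 53 → 89 → 65  — not base-9 happy
382: 382 → 68 → 74 → 68  — not base-9 happy
383: 383 → 77 → 89 → 65 → 53 → 89  — not base-9 happy
384: 384 → 88 → 50 → 50  — not base-9 happy
385: 385 → 101 → 9 → 1  — base-9 happy
386: 386 → 116 → 74 → 68 → 74  — not base-9 happy
base-9 happy: 385

1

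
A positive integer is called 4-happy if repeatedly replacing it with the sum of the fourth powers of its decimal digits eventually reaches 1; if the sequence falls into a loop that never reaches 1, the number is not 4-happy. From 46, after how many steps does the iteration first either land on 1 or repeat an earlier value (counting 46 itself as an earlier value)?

10

46 → 1552
1552 → 1267
1267 → 3714
3714 → 2739
2739 → 9059
9059 → 13747
13747 → 5140
5140 → 882
882 → 8208
8208 → 8208  — 8208 repeats.
That took 10 steps.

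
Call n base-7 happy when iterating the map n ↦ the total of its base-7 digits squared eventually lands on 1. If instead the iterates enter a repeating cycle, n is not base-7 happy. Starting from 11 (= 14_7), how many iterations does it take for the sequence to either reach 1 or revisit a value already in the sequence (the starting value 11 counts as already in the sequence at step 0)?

11 = (1,4)_7 → 1² + 4² = 1 + 16 = 17
17 = (2,3)_7 → 2² + 3² = 4 + 9 = 13
13 = (1,6)_7 → 1² + 6² = 1 + 36 = 37
37 = (5,2)_7 → 5² + 2² = 25 + 4 = 29
29 = (4,1)_7 → 4² + 1² = 16 + 1 = 17  — 17 repeats.
That took 5 steps.

5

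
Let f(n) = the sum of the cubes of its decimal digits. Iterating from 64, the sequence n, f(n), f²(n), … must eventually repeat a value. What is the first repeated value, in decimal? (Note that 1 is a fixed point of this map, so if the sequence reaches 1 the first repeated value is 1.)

64 → 6³ + 4³ = 216 + 64 = 280
280 → 2³ + 8³ + 0³ = 8 + 512 + 0 = 520
520 → 5³ + 2³ + 0³ = 125 + 8 + 0 = 133
133 → 1³ + 3³ + 3³ = 1 + 27 + 27 = 55
55 → 5³ + 5³ = 125 + 125 = 250
250 → 2³ + 5³ + 0³ = 8 + 125 + 0 = 133  — 133 already appeared earlier.

133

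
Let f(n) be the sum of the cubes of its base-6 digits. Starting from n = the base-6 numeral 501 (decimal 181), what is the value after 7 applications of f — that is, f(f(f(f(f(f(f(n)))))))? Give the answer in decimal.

9

181 = (5,0,1)_6 → 5³ + 0³ + 1³ = 125 + 0 + 1 = 126
126 = (3,3,0)_6 → 3³ + 3³ + 0³ = 27 + 27 + 0 = 54
54 = (1,3,0)_6 → 1³ + 3³ + 0³ = 1 + 27 + 0 = 28
28 = (4,4)_6 → 4³ + 4³ = 64 + 64 = 128
128 = (3,3,2)_6 → 3³ + 3³ + 2³ = 27 + 27 + 8 = 62
62 = (1,4,2)_6 → 1³ + 4³ + 2³ = 1 + 64 + 8 = 73
73 = (2,0,1)_6 → 2³ + 0³ + 1³ = 8 + 0 + 1 = 9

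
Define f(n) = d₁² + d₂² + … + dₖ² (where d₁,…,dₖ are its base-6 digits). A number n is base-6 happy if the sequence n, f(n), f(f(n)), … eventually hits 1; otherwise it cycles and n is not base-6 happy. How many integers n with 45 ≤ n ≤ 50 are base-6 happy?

45: 45 → 11 → 26 → 20 → 13 → 5 → 25 → 17 → 29 → 41 → 26  (repeats 26)
46: 46 → 18 → 9 → 10 → 17 → 29 → 41 → 26 → 20 → 13 → 5 → 25 → 17  (repeats 17)
47: 47 → 27 → 25 → 17 → 29 → 41 → 26 → 20 → 13 → 5 → 25  (repeats 25)
48: 48 → 5 → 25 → 17 → 29 → 41 → 26 → 20 → 13 → 5  (repeats 5)
49: 49 → 6 → 1  (reaches 1)
50: 50 → 9 → 10 → 17 → 29 → 41 → 26 → 20 → 13 → 5 → 25 → 17  (repeats 17)
base-6 happy: 49

1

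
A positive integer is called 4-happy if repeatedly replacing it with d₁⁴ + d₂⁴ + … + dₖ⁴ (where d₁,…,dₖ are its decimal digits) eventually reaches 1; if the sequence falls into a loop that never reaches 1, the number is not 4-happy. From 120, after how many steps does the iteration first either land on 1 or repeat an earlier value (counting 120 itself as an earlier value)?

5

120 → 17
17 → 2402
2402 → 288
288 → 8208
8208 → 8208  — 8208 repeats.
That took 5 steps.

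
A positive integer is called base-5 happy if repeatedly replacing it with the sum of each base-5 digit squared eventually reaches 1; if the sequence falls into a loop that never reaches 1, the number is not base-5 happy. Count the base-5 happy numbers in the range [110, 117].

1

110: 110 → 20 → 16 → 10 → 4 → 16  (repeats 16)
111: 111 → 21 → 17 → 13 → 13  (repeats 13)
112: 112 → 24 → 32 → 6 → 2 → 4 → 16 → 10 → 4  (repeats 4)
113: 113 → 29 → 17 → 13 → 13  (repeats 13)
114: 114 → 36 → 6 → 2 → 4 → 16 → 10 → 4  (repeats 4)
115: 115 → 25 → 1  (reaches 1)
116: 116 → 26 → 2 → 4 → 16 → 10 → 4  (repeats 4)
117: 117 → 29 → 17 → 13 → 13  (repeats 13)
base-5 happy: 115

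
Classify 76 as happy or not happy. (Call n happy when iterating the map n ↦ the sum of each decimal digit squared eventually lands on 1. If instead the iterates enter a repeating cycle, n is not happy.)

not happy

76 → 7² + 6² = 49 + 36 = 85
85 → 8² + 5² = 64 + 25 = 89
89 → 8² + 9² = 64 + 81 = 145
145 → 1² + 4² + 5² = 1 + 16 + 25 = 42
42 → 4² + 2² = 16 + 4 = 20
20 → 2² + 0² = 4 + 0 = 4
4 → 4² = 16
16 → 1² + 6² = 1 + 36 = 37
37 → 3² + 7² = 9 + 49 = 58
58 → 5² + 8² = 25 + 64 = 89  — 89 already seen; the sequence cycles without reaching 1.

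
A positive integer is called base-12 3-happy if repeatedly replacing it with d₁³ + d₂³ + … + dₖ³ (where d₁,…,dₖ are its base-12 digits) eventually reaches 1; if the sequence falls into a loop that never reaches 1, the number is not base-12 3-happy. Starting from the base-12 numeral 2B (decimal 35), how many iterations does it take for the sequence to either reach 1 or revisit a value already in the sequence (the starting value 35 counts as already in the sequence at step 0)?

35 = (2,11)_12 → 2³ + 11³ = 8 + 1331 = 1339
1339 = (9,3,7)_12 → 9³ + 3³ + 7³ = 729 + 27 + 343 = 1099
1099 = (7,7,7)_12 → 7³ + 7³ + 7³ = 343 + 343 + 343 = 1029
1029 = (7,1,9)_12 → 7³ + 1³ + 9³ = 343 + 1 + 729 = 1073
1073 = (7,5,5)_12 → 7³ + 5³ + 5³ = 343 + 125 + 125 = 593
593 = (4,1,5)_12 → 4³ + 1³ + 5³ = 64 + 1 + 125 = 190
190 = (1,3,10)_12 → 1³ + 3³ + 10³ = 1 + 27 + 1000 = 1028
1028 = (7,1,8)_12 → 7³ + 1³ + 8³ = 343 + 1 + 512 = 856
856 = (5,11,4)_12 → 5³ + 11³ + 4³ = 125 + 1331 + 64 = 1520
1520 = (10,6,8)_12 → 10³ + 6³ + 8³ = 1000 + 216 + 512 = 1728
1728 = (1,0,0,0)_12 → 1³ + 0³ + 0³ + 0³ = 1 + 0 + 0 + 0 = 1  — reached 1.
That took 11 steps.

11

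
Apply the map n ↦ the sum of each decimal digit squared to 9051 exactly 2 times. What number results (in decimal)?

9051 → 107
107 → 50

50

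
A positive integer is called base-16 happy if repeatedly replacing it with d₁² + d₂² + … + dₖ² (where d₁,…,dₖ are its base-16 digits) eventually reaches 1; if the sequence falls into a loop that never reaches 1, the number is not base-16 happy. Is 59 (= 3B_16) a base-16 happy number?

59 = (3,11)_16 → 3² + 11² = 9 + 121 = 130
130 = (8,2)_16 → 8² + 2² = 64 + 4 = 68
68 = (4,4)_16 → 4² + 4² = 16 + 16 = 32
32 = (2,0)_16 → 2² + 0² = 4 + 0 = 4
4 = (4)_16 → 4² = 16
16 = (1,0)_16 → 1² + 0² = 1 + 0 = 1  — reached 1.

base-16 happy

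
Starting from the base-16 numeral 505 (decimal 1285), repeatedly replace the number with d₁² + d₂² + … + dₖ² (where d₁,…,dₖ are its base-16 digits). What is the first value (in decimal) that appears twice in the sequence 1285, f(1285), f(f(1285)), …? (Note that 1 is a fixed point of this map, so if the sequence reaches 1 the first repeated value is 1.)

1285 = (5,0,5)_16 → 5² + 0² + 5² = 50
50 = (3,2)_16 → 3² + 2² = 13
13 = (13)_16 → 13² = 169
169 = (10,9)_16 → 10² + 9² = 181
181 = (11,5)_16 → 11² + 5² = 146
146 = (9,2)_16 → 9² + 2² = 85
85 = (5,5)_16 → 5² + 5² = 50  — 50 already appeared earlier.

50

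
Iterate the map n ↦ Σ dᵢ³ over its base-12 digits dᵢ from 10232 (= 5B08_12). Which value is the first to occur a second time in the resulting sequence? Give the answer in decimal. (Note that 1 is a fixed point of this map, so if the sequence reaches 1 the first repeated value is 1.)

10232 = (5,11,0,8)_12 → 1968
1968 = (1,1,8,0)_12 → 514
514 = (3,6,10)_12 → 1243
1243 = (8,7,7)_12 → 1198
1198 = (8,3,10)_12 → 1539
1539 = (10,8,3)_12 → 1539  — 1539 already appeared earlier.

1539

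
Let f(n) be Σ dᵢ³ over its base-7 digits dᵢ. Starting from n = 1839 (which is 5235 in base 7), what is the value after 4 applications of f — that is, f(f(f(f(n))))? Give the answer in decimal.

99

1839 = (5,2,3,5)_7 → 5³ + 2³ + 3³ + 5³ = 285
285 = (5,5,5)_7 → 5³ + 5³ + 5³ = 375
375 = (1,0,4,4)_7 → 1³ + 0³ + 4³ + 4³ = 129
129 = (2,4,3)_7 → 2³ + 4³ + 3³ = 99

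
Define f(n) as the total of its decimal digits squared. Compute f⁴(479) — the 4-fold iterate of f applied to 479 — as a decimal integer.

479 → 4² + 7² + 9² = 146
146 → 1² + 4² + 6² = 53
53 → 5² + 3² = 34
34 → 3² + 4² = 25

25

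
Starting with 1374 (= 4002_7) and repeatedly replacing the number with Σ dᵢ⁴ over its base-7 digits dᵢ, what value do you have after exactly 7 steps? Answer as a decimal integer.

1938

1374 = (4,0,0,2)_7 → 4⁴ + 0⁴ + 0⁴ + 2⁴ = 256 + 0 + 0 + 16 = 272
272 = (5,3,6)_7 → 5⁴ + 3⁴ + 6⁴ = 625 + 81 + 1296 = 2002
2002 = (5,5,6,0)_7 → 5⁴ + 5⁴ + 6⁴ + 0⁴ = 625 + 625 + 1296 + 0 = 2546
2546 = (1,0,2,6,5)_7 → 1⁴ + 0⁴ + 2⁴ + 6⁴ + 5⁴ = 1 + 0 + 16 + 1296 + 625 = 1938
1938 = (5,4,3,6)_7 → 5⁴ + 4⁴ + 3⁴ + 6⁴ = 625 + 256 + 81 + 1296 = 2258
2258 = (6,4,0,4)_7 → 6⁴ + 4⁴ + 0⁴ + 4⁴ = 1296 + 256 + 0 + 256 = 1808
1808 = (5,1,6,2)_7 → 5⁴ + 1⁴ + 6⁴ + 2⁴ = 625 + 1 + 1296 + 16 = 1938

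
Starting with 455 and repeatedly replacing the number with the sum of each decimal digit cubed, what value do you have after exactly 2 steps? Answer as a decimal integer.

92

455 → 4³ + 5³ + 5³ = 64 + 125 + 125 = 314
314 → 3³ + 1³ + 4³ = 27 + 1 + 64 = 92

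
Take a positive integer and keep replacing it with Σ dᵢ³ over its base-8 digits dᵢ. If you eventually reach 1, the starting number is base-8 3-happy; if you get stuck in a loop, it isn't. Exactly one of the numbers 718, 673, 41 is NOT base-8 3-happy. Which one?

718: 718 → 245 → 368 → 341 → 258 → 72 → 2 → 8 → 1  — reaches 1 (base-8 3-happy)
673: 673 → 74 → 10 → 9 → 2 → 8 → 1  — reaches 1 (base-8 3-happy)
41: 41 → 126 → 560 → 217 → 55 → 559 → 469 → 476 → 434 → 440 → 559  — repeats 559 (not base-8 3-happy)

41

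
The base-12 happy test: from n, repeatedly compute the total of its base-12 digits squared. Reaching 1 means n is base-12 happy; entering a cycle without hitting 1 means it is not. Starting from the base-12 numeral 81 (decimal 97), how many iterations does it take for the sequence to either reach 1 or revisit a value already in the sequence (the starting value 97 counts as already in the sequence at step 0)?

4

97 = (8,1)_12 → 65
65 = (5,5)_12 → 50
50 = (4,2)_12 → 20
20 = (1,8)_12 → 65  — 65 repeats.
That took 4 steps.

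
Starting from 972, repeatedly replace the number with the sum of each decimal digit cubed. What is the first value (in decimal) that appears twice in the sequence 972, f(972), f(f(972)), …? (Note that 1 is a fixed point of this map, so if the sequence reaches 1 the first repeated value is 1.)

153

972 → 1080
1080 → 513
513 → 153
153 → 153  — 153 already appeared earlier.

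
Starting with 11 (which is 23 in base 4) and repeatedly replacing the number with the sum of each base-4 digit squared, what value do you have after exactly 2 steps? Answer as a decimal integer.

10

11 = (2,3)_4 → 13
13 = (3,1)_4 → 10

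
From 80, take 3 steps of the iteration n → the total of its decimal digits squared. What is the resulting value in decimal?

80 → 8² + 0² = 64 + 0 = 64
64 → 6² + 4² = 36 + 16 = 52
52 → 5² + 2² = 25 + 4 = 29

29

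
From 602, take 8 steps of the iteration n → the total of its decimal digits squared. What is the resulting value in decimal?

602 → 6² + 0² + 2² = 36 + 0 + 4 = 40
40 → 4² + 0² = 16 + 0 = 16
16 → 1² + 6² = 1 + 36 = 37
37 → 3² + 7² = 9 + 49 = 58
58 → 5² + 8² = 25 + 64 = 89
89 → 8² + 9² = 64 + 81 = 145
145 → 1² + 4² + 5² = 1 + 16 + 25 = 42
42 → 4² + 2² = 16 + 4 = 20

20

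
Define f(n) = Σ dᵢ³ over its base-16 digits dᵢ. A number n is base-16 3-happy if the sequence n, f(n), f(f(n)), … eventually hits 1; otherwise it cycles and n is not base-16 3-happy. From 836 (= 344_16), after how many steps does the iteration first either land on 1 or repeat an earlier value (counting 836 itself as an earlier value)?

836 = (3,4,4)_16 → 155
155 = (9,11)_16 → 2060
2060 = (8,0,12)_16 → 2240
2240 = (8,12,0)_16 → 2240  — 2240 repeats.
That took 4 steps.

4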